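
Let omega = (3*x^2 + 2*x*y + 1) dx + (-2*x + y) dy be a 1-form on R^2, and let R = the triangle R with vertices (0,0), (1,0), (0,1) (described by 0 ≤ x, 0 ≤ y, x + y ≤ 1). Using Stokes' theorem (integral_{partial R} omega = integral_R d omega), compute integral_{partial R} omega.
integral_(partial R) omega = -4/3

Stokes: integral_partial_R omega = integral_R d omega with d omega = (∂Q/∂x - ∂P/∂y) dx ∧ dy.
  ∂Q/∂x = -2
  ∂P/∂y = 2*x
  integrand = ∂Q/∂x - ∂P/∂y = -2*x - 2.
Integrating over R: integral_0^1 integral_0^{1-x} (-2*x - 2) dy dx = -4/3.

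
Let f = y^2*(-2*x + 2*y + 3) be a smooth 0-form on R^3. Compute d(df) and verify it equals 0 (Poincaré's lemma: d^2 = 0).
d(df) = 0

Step 1: df = sum_i (∂f/∂x_i) dx_i = (-2*y^2) dx + (2*y*(-2*x + 3*y + 3)) dy + (0) dz.
Step 2: Apply d again. Using the 1-form formula, the coefficient of dx ∧ dy in d(df) is ∂^2 f/∂x ∂y - ∂^2 f/∂y ∂x = (-4*y) - (-4*y) = 0 (equality of mixed partials for smooth f).
Similarly for dx ∧ dz and dy ∧ dz — all coefficients vanish. So d(df) = 0.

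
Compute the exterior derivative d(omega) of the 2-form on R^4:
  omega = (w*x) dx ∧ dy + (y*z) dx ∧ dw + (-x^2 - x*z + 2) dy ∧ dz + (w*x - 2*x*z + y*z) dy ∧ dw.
d(omega) = (w + x - 3*z) dx ∧ dy ∧ dw + (-y) dx ∧ dz ∧ dw + (-2*x - z) dx ∧ dy ∧ dz + (2*x - y) dy ∧ dz ∧ dw

For a 2-form omega = sum_{i<j} g_{ij} dx_i ∧ dx_j, the exterior derivative is
  d(omega) = sum_{i<j} d(g_{ij}) ∧ dx_i ∧ dx_j = sum_{i<j, k} (∂g_{ij}/∂x_k) dx_k ∧ dx_i ∧ dx_j.
Expand each term, using dx_k ∧ dx_i ∧ dx_j = sgn(permutation) dx_{(a)} ∧ dx_{(b)} ∧ dx_{(c)} with (a < b < c) sorted:
  d(w*x) includes (∂/∂w)(w*x) dw = (x) dw, which multiplied by dx ∧ dy gives (x) dx ∧ dy ∧ dw
  d(y*z) includes (∂/∂y)(y*z) dy = (z) dy, which multiplied by dx ∧ dw gives (-z) dx ∧ dy ∧ dw
  d(y*z) includes (∂/∂z)(y*z) dz = (y) dz, which multiplied by dx ∧ dw gives (-y) dx ∧ dz ∧ dw
  d(-x^2 - x*z + 2) includes (∂/∂x)(-x^2 - x*z + 2) dx = (-2*x - z) dx, which multiplied by dy ∧ dz gives (-2*x - z) dx ∧ dy ∧ dz
  d(w*x - 2*x*z + y*z) includes (∂/∂x)(w*x - 2*x*z + y*z) dx = (w - 2*z) dx, which multiplied by dy ∧ dw gives (w - 2*z) dx ∧ dy ∧ dw
  d(w*x - 2*x*z + y*z) includes (∂/∂z)(w*x - 2*x*z + y*z) dz = (-2*x + y) dz, which multiplied by dy ∧ dw gives (2*x - y) dy ∧ dz ∧ dw
Collecting like 3-forms: d(omega) = (w + x - 3*z) dx ∧ dy ∧ dw + (-y) dx ∧ dz ∧ dw + (-2*x - z) dx ∧ dy ∧ dz + (2*x - y) dy ∧ dz ∧ dw.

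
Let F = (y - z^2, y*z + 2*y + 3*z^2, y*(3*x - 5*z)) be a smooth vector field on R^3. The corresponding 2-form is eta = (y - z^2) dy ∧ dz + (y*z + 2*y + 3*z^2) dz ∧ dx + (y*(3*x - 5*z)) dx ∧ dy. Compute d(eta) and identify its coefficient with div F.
d(eta) = (-5*y + z + 2) dx ∧ dy ∧ dz; div F = -5*y + z + 2

For a 2-form in R^3 of the form above, applying d gives a 3-form with coefficient ∂P/∂x + ∂Q/∂y + ∂R/∂z:
  ∂P/∂x = 0
  ∂Q/∂y = z + 2
  ∂R/∂z = -5*y
Sum = -5*y + z + 2, which is exactly div F.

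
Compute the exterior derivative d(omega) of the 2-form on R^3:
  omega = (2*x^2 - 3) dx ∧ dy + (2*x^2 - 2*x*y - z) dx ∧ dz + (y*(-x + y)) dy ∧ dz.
d(omega) = (2*x - y) dx ∧ dy ∧ dz

For a 2-form omega = sum_{i<j} g_{ij} dx_i ∧ dx_j, the exterior derivative is
  d(omega) = sum_{i<j} d(g_{ij}) ∧ dx_i ∧ dx_j = sum_{i<j, k} (∂g_{ij}/∂x_k) dx_k ∧ dx_i ∧ dx_j.
Expand each term, using dx_k ∧ dx_i ∧ dx_j = sgn(permutation) dx_{(a)} ∧ dx_{(b)} ∧ dx_{(c)} with (a < b < c) sorted:
  d(2*x^2 - 2*x*y - z) includes (∂/∂y)(2*x^2 - 2*x*y - z) dy = (-2*x) dy, which multiplied by dx ∧ dz gives (2*x) dx ∧ dy ∧ dz
  d(y*(-x + y)) includes (∂/∂x)(y*(-x + y)) dx = (-y) dx, which multiplied by dy ∧ dz gives (-y) dx ∧ dy ∧ dz
Collecting like 3-forms: d(omega) = (2*x - y) dx ∧ dy ∧ dz.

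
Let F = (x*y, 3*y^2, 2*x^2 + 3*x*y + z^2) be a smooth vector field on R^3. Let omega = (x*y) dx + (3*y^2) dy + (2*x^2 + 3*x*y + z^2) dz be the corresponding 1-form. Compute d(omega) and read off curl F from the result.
d(omega) = (3*x) dy ∧ dz + (-4*x - 3*y) dz ∧ dx + (-x) dx ∧ dy; curl F = (3*x, -4*x - 3*y, -x)

d omega = sum_{i<j} (∂f_j/∂x_i - ∂f_i/∂x_j) dx_i ∧ dx_j. Under the identification (dy ∧ dz, dz ∧ dx, dx ∧ dy) ↔ (e_x, e_y, e_z), the coefficients are exactly the components of curl F. Compute:
  ∂R/∂y - ∂Q/∂z = (3*x) - (0) = 3*x
  ∂P/∂z - ∂R/∂x = (0) - (4*x + 3*y) = -4*x - 3*y
  ∂Q/∂x - ∂P/∂y = (0) - (x) = -x.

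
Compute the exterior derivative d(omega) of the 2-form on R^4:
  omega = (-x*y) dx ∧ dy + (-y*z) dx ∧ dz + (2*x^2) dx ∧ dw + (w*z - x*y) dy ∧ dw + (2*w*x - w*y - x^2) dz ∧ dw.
d(omega) = (z) dx ∧ dy ∧ dz + (-y) dx ∧ dy ∧ dw + (-2*w) dy ∧ dz ∧ dw + (2*w - 2*x) dx ∧ dz ∧ dw

For a 2-form omega = sum_{i<j} g_{ij} dx_i ∧ dx_j, the exterior derivative is
  d(omega) = sum_{i<j} d(g_{ij}) ∧ dx_i ∧ dx_j = sum_{i<j, k} (∂g_{ij}/∂x_k) dx_k ∧ dx_i ∧ dx_j.
Expand each term, using dx_k ∧ dx_i ∧ dx_j = sgn(permutation) dx_{(a)} ∧ dx_{(b)} ∧ dx_{(c)} with (a < b < c) sorted:
  d(-y*z) includes (∂/∂y)(-y*z) dy = (-z) dy, which multiplied by dx ∧ dz gives (z) dx ∧ dy ∧ dz
  d(w*z - x*y) includes (∂/∂x)(w*z - x*y) dx = (-y) dx, which multiplied by dy ∧ dw gives (-y) dx ∧ dy ∧ dw
  d(w*z - x*y) includes (∂/∂z)(w*z - x*y) dz = (w) dz, which multiplied by dy ∧ dw gives (-w) dy ∧ dz ∧ dw
  d(2*w*x - w*y - x^2) includes (∂/∂x)(2*w*x - w*y - x^2) dx = (2*w - 2*x) dx, which multiplied by dz ∧ dw gives (2*w - 2*x) dx ∧ dz ∧ dw
  d(2*w*x - w*y - x^2) includes (∂/∂y)(2*w*x - w*y - x^2) dy = (-w) dy, which multiplied by dz ∧ dw gives (-w) dy ∧ dz ∧ dw
Collecting like 3-forms: d(omega) = (z) dx ∧ dy ∧ dz + (-y) dx ∧ dy ∧ dw + (-2*w) dy ∧ dz ∧ dw + (2*w - 2*x) dx ∧ dz ∧ dw.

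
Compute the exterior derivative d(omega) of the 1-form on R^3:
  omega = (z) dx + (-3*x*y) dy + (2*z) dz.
d(omega) = (-3*y) dx ∧ dy + (-1) dx ∧ dz

For a 1-form omega = sum_i f_i dx_i, the exterior derivative is
  d(omega) = sum_{i < j} (∂f_j/∂x_i - ∂f_i/∂x_j) dx_i ∧ dx_j.
  coefficient of dx ∧ dy: ∂f_2/∂x - ∂f_1/∂y = ∂(-3*x*y)/∂x - ∂(z)/∂y = -3*y
  coefficient of dx ∧ dz: ∂f_3/∂x - ∂f_1/∂z = ∂(2*z)/∂x - ∂(z)/∂z = -1
Assembling: d(omega) = (-3*y) dx ∧ dy + (-1) dx ∧ dz.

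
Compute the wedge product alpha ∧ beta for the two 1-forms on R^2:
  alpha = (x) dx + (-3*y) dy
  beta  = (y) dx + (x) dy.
alpha ∧ beta = (x^2 + 3*y^2) dx ∧ dy

Distribute the wedge, using dx_i ∧ dx_j = -dx_j ∧ dx_i and dx_i ∧ dx_i = 0. For each pair (i, j) with i < j, the coefficient of dx_i ∧ dx_j in alpha ∧ beta is (alpha_i * beta_j - alpha_j * beta_i). Collecting: alpha ∧ beta = (x^2 + 3*y^2) dx ∧ dy.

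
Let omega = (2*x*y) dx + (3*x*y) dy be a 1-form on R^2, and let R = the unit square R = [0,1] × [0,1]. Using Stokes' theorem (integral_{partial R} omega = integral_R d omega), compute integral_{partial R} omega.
integral_(partial R) omega = 1/2

Stokes: integral_partial_R omega = integral_R d omega with d omega = (∂Q/∂x - ∂P/∂y) dx ∧ dy.
  ∂Q/∂x = 3*y
  ∂P/∂y = 2*x
  integrand = ∂Q/∂x - ∂P/∂y = -2*x + 3*y.
Integrating over R: integral_0^1 integral_0^1 (-2*x + 3*y) dx dy = 1/2.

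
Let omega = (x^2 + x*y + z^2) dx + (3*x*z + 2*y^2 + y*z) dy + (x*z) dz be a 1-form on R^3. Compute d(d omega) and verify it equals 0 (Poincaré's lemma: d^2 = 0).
d(d omega) = 0

Step 1: d omega = sum_{i<j} (∂f_j/∂x_i - ∂f_i/∂x_j) dx_i ∧ dx_j:
  coeff of dx ∧ dy: -x + 3*z
  coeff of dx ∧ dz: -z
  coeff of dy ∧ dz: -3*x - y
Step 2: Apply d again to each 2-form coefficient. The only possible 3-form in R^3 is dx ∧ dy ∧ dz, with coefficient
  ∂(coeff of dy∧dz)/∂x - ∂(coeff of dx∧dz)/∂y + ∂(coeff of dx∧dy)/∂z
  = ∂/∂x (-3*x - y) - ∂/∂y (-z) + ∂/∂z (-x + 3*z).
Each of these terms simplifies to sums of mixed partials that cancel in pairs. The result is 0 (by equality of mixed partials for smooth functions — Schwarz / Clairaut).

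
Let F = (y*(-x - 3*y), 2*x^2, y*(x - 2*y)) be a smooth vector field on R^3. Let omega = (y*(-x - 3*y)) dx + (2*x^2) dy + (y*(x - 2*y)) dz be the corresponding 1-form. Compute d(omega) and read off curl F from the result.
d(omega) = (x - 4*y) dy ∧ dz + (-y) dz ∧ dx + (5*x + 6*y) dx ∧ dy; curl F = (x - 4*y, -y, 5*x + 6*y)

d omega = sum_{i<j} (∂f_j/∂x_i - ∂f_i/∂x_j) dx_i ∧ dx_j. Under the identification (dy ∧ dz, dz ∧ dx, dx ∧ dy) ↔ (e_x, e_y, e_z), the coefficients are exactly the components of curl F. Compute:
  ∂R/∂y - ∂Q/∂z = (x - 4*y) - (0) = x - 4*y
  ∂P/∂z - ∂R/∂x = (0) - (y) = -y
  ∂Q/∂x - ∂P/∂y = (4*x) - (-x - 6*y) = 5*x + 6*y.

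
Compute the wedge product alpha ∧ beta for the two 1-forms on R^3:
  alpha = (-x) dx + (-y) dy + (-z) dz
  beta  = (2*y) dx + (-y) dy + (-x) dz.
alpha ∧ beta = (y*(x + 2*y)) dx ∧ dy + (x^2 + 2*y*z) dx ∧ dz + (y*(x - z)) dy ∧ dz

Distribute the wedge, using dx_i ∧ dx_j = -dx_j ∧ dx_i and dx_i ∧ dx_i = 0. For each pair (i, j) with i < j, the coefficient of dx_i ∧ dx_j in alpha ∧ beta is (alpha_i * beta_j - alpha_j * beta_i). Collecting: alpha ∧ beta = (y*(x + 2*y)) dx ∧ dy + (x^2 + 2*y*z) dx ∧ dz + (y*(x - z)) dy ∧ dz.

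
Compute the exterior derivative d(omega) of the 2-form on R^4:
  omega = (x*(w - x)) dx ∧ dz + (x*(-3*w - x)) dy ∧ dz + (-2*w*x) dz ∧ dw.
d(omega) = (-2*w + x) dx ∧ dz ∧ dw + (-3*w - 2*x) dx ∧ dy ∧ dz + (-3*x) dy ∧ dz ∧ dw

For a 2-form omega = sum_{i<j} g_{ij} dx_i ∧ dx_j, the exterior derivative is
  d(omega) = sum_{i<j} d(g_{ij}) ∧ dx_i ∧ dx_j = sum_{i<j, k} (∂g_{ij}/∂x_k) dx_k ∧ dx_i ∧ dx_j.
Expand each term, using dx_k ∧ dx_i ∧ dx_j = sgn(permutation) dx_{(a)} ∧ dx_{(b)} ∧ dx_{(c)} with (a < b < c) sorted:
  d(x*(w - x)) includes (∂/∂w)(x*(w - x)) dw = (x) dw, which multiplied by dx ∧ dz gives (x) dx ∧ dz ∧ dw
  d(x*(-3*w - x)) includes (∂/∂x)(x*(-3*w - x)) dx = (-3*w - 2*x) dx, which multiplied by dy ∧ dz gives (-3*w - 2*x) dx ∧ dy ∧ dz
  d(x*(-3*w - x)) includes (∂/∂w)(x*(-3*w - x)) dw = (-3*x) dw, which multiplied by dy ∧ dz gives (-3*x) dy ∧ dz ∧ dw
  d(-2*w*x) includes (∂/∂x)(-2*w*x) dx = (-2*w) dx, which multiplied by dz ∧ dw gives (-2*w) dx ∧ dz ∧ dw
Collecting like 3-forms: d(omega) = (-2*w + x) dx ∧ dz ∧ dw + (-3*w - 2*x) dx ∧ dy ∧ dz + (-3*x) dy ∧ dz ∧ dw.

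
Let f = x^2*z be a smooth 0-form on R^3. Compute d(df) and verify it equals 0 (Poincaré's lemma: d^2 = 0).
d(df) = 0

Step 1: df = sum_i (∂f/∂x_i) dx_i = (2*x*z) dx + (0) dy + (x^2) dz.
Step 2: Apply d again. Using the 1-form formula, the coefficient of dx ∧ dy in d(df) is ∂^2 f/∂x ∂y - ∂^2 f/∂y ∂x = (0) - (0) = 0 (equality of mixed partials for smooth f).
Similarly for dx ∧ dz and dy ∧ dz — all coefficients vanish. So d(df) = 0.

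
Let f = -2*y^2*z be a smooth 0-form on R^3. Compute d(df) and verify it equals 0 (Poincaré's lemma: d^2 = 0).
d(df) = 0

Step 1: df = sum_i (∂f/∂x_i) dx_i = (0) dx + (-4*y*z) dy + (-2*y^2) dz.
Step 2: Apply d again. Using the 1-form formula, the coefficient of dx ∧ dy in d(df) is ∂^2 f/∂x ∂y - ∂^2 f/∂y ∂x = (0) - (0) = 0 (equality of mixed partials for smooth f).
Similarly for dx ∧ dz and dy ∧ dz — all coefficients vanish. So d(df) = 0.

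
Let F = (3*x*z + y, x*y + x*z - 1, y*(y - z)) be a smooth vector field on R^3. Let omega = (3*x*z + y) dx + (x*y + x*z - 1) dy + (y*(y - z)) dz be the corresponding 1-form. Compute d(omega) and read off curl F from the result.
d(omega) = (-x + 2*y - z) dy ∧ dz + (3*x) dz ∧ dx + (y + z - 1) dx ∧ dy; curl F = (-x + 2*y - z, 3*x, y + z - 1)

d omega = sum_{i<j} (∂f_j/∂x_i - ∂f_i/∂x_j) dx_i ∧ dx_j. Under the identification (dy ∧ dz, dz ∧ dx, dx ∧ dy) ↔ (e_x, e_y, e_z), the coefficients are exactly the components of curl F. Compute:
  ∂R/∂y - ∂Q/∂z = (2*y - z) - (x) = -x + 2*y - z
  ∂P/∂z - ∂R/∂x = (3*x) - (0) = 3*x
  ∂Q/∂x - ∂P/∂y = (y + z) - (1) = y + z - 1.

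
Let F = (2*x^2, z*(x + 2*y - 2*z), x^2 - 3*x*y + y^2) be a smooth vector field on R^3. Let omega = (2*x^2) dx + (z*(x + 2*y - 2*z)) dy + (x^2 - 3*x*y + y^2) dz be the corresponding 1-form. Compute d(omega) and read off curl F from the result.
d(omega) = (-4*x + 4*z) dy ∧ dz + (-2*x + 3*y) dz ∧ dx + (z) dx ∧ dy; curl F = (-4*x + 4*z, -2*x + 3*y, z)

d omega = sum_{i<j} (∂f_j/∂x_i - ∂f_i/∂x_j) dx_i ∧ dx_j. Under the identification (dy ∧ dz, dz ∧ dx, dx ∧ dy) ↔ (e_x, e_y, e_z), the coefficients are exactly the components of curl F. Compute:
  ∂R/∂y - ∂Q/∂z = (-3*x + 2*y) - (x + 2*y - 4*z) = -4*x + 4*z
  ∂P/∂z - ∂R/∂x = (0) - (2*x - 3*y) = -2*x + 3*y
  ∂Q/∂x - ∂P/∂y = (z) - (0) = z.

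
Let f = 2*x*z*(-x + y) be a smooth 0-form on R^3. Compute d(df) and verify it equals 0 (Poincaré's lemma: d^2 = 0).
d(df) = 0

Step 1: df = sum_i (∂f/∂x_i) dx_i = (2*z*(-2*x + y)) dx + (2*x*z) dy + (2*x*(-x + y)) dz.
Step 2: Apply d again. Using the 1-form formula, the coefficient of dx ∧ dy in d(df) is ∂^2 f/∂x ∂y - ∂^2 f/∂y ∂x = (2*z) - (2*z) = 0 (equality of mixed partials for smooth f).
Similarly for dx ∧ dz and dy ∧ dz — all coefficients vanish. So d(df) = 0.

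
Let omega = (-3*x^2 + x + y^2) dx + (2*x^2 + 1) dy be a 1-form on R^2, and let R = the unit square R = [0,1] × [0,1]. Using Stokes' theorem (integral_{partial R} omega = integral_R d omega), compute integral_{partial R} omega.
integral_(partial R) omega = 1

Stokes: integral_partial_R omega = integral_R d omega with d omega = (∂Q/∂x - ∂P/∂y) dx ∧ dy.
  ∂Q/∂x = 4*x
  ∂P/∂y = 2*y
  integrand = ∂Q/∂x - ∂P/∂y = 4*x - 2*y.
Integrating over R: integral_0^1 integral_0^1 (4*x - 2*y) dx dy = 1.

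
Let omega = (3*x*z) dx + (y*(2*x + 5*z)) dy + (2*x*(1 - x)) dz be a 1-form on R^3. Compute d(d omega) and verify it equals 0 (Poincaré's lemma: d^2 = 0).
d(d omega) = 0

Step 1: d omega = sum_{i<j} (∂f_j/∂x_i - ∂f_i/∂x_j) dx_i ∧ dx_j:
  coeff of dx ∧ dy: 2*y
  coeff of dx ∧ dz: 2 - 7*x
  coeff of dy ∧ dz: -5*y
Step 2: Apply d again to each 2-form coefficient. The only possible 3-form in R^3 is dx ∧ dy ∧ dz, with coefficient
  ∂(coeff of dy∧dz)/∂x - ∂(coeff of dx∧dz)/∂y + ∂(coeff of dx∧dy)/∂z
  = ∂/∂x (-5*y) - ∂/∂y (2 - 7*x) + ∂/∂z (2*y).
Each of these terms simplifies to sums of mixed partials that cancel in pairs. The result is 0 (by equality of mixed partials for smooth functions — Schwarz / Clairaut).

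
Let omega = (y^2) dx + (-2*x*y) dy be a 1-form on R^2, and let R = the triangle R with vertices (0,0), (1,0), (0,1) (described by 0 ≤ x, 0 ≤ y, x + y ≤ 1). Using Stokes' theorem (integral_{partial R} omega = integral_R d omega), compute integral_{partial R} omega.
integral_(partial R) omega = -2/3

Stokes: integral_partial_R omega = integral_R d omega with d omega = (∂Q/∂x - ∂P/∂y) dx ∧ dy.
  ∂Q/∂x = -2*y
  ∂P/∂y = 2*y
  integrand = ∂Q/∂x - ∂P/∂y = -4*y.
Integrating over R: integral_0^1 integral_0^{1-x} (-4*y) dy dx = -2/3.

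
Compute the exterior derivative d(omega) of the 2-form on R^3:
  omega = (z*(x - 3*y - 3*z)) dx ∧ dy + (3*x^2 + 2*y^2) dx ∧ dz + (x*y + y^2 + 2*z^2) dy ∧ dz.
d(omega) = (x - 6*y - 6*z) dx ∧ dy ∧ dz

For a 2-form omega = sum_{i<j} g_{ij} dx_i ∧ dx_j, the exterior derivative is
  d(omega) = sum_{i<j} d(g_{ij}) ∧ dx_i ∧ dx_j = sum_{i<j, k} (∂g_{ij}/∂x_k) dx_k ∧ dx_i ∧ dx_j.
Expand each term, using dx_k ∧ dx_i ∧ dx_j = sgn(permutation) dx_{(a)} ∧ dx_{(b)} ∧ dx_{(c)} with (a < b < c) sorted:
  d(z*(x - 3*y - 3*z)) includes (∂/∂z)(z*(x - 3*y - 3*z)) dz = (x - 3*y - 6*z) dz, which multiplied by dx ∧ dy gives (x - 3*y - 6*z) dx ∧ dy ∧ dz
  d(3*x^2 + 2*y^2) includes (∂/∂y)(3*x^2 + 2*y^2) dy = (4*y) dy, which multiplied by dx ∧ dz gives (-4*y) dx ∧ dy ∧ dz
  d(x*y + y^2 + 2*z^2) includes (∂/∂x)(x*y + y^2 + 2*z^2) dx = (y) dx, which multiplied by dy ∧ dz gives (y) dx ∧ dy ∧ dz
Collecting like 3-forms: d(omega) = (x - 6*y - 6*z) dx ∧ dy ∧ dz.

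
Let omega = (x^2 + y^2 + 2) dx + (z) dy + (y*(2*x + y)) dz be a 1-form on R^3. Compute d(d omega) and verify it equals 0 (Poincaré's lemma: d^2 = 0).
d(d omega) = 0

Step 1: d omega = sum_{i<j} (∂f_j/∂x_i - ∂f_i/∂x_j) dx_i ∧ dx_j:
  coeff of dx ∧ dy: -2*y
  coeff of dx ∧ dz: 2*y
  coeff of dy ∧ dz: 2*x + 2*y - 1
Step 2: Apply d again to each 2-form coefficient. The only possible 3-form in R^3 is dx ∧ dy ∧ dz, with coefficient
  ∂(coeff of dy∧dz)/∂x - ∂(coeff of dx∧dz)/∂y + ∂(coeff of dx∧dy)/∂z
  = ∂/∂x (2*x + 2*y - 1) - ∂/∂y (2*y) + ∂/∂z (-2*y).
Each of these terms simplifies to sums of mixed partials that cancel in pairs. The result is 0 (by equality of mixed partials for smooth functions — Schwarz / Clairaut).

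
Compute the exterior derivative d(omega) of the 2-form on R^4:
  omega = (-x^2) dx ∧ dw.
d(omega) = 0

For a 2-form omega = sum_{i<j} g_{ij} dx_i ∧ dx_j, the exterior derivative is
  d(omega) = sum_{i<j} d(g_{ij}) ∧ dx_i ∧ dx_j = sum_{i<j, k} (∂g_{ij}/∂x_k) dx_k ∧ dx_i ∧ dx_j.
Expand each term, using dx_k ∧ dx_i ∧ dx_j = sgn(permutation) dx_{(a)} ∧ dx_{(b)} ∧ dx_{(c)} with (a < b < c) sorted:

Collecting like 3-forms: d(omega) = 0.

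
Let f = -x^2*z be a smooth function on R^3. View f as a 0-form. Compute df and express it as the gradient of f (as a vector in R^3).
df = (-2*x*z) dx + (0) dy + (-x^2) dz; grad f = (-2*x*z, 0, -x^2)

For a 0-form f, d f = (∂f/∂x) dx + (∂f/∂y) dy + (∂f/∂z) dz. The components of the vector representation are exactly the entries of grad f in Cartesian coordinates:
  ∂f/∂x = -2*x*z
  ∂f/∂y = 0
  ∂f/∂z = -x^2.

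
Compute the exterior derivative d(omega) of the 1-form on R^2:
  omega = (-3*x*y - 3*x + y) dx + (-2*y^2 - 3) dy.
d(omega) = (3*x - 1) dx ∧ dy

For a 1-form omega = sum_i f_i dx_i, the exterior derivative is
  d(omega) = sum_{i < j} (∂f_j/∂x_i - ∂f_i/∂x_j) dx_i ∧ dx_j.
  coefficient of dx ∧ dy: ∂f_2/∂x - ∂f_1/∂y = ∂(-2*y^2 - 3)/∂x - ∂(-3*x*y - 3*x + y)/∂y = 3*x - 1
Assembling: d(omega) = (3*x - 1) dx ∧ dy.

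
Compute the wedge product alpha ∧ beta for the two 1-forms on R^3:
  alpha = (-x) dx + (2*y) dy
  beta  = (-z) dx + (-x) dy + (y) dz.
alpha ∧ beta = (x^2 + 2*y*z) dx ∧ dy + (-x*y) dx ∧ dz + (2*y^2) dy ∧ dz

Distribute the wedge, using dx_i ∧ dx_j = -dx_j ∧ dx_i and dx_i ∧ dx_i = 0. For each pair (i, j) with i < j, the coefficient of dx_i ∧ dx_j in alpha ∧ beta is (alpha_i * beta_j - alpha_j * beta_i). Collecting: alpha ∧ beta = (x^2 + 2*y*z) dx ∧ dy + (-x*y) dx ∧ dz + (2*y^2) dy ∧ dz.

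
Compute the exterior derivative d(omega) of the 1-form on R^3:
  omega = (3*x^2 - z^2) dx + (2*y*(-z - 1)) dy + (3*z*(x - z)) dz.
d(omega) = (5*z) dx ∧ dz + (2*y) dy ∧ dz

For a 1-form omega = sum_i f_i dx_i, the exterior derivative is
  d(omega) = sum_{i < j} (∂f_j/∂x_i - ∂f_i/∂x_j) dx_i ∧ dx_j.
  coefficient of dx ∧ dz: ∂f_3/∂x - ∂f_1/∂z = ∂(3*z*(x - z))/∂x - ∂(3*x^2 - z^2)/∂z = 5*z
  coefficient of dy ∧ dz: ∂f_3/∂y - ∂f_2/∂z = ∂(3*z*(x - z))/∂y - ∂(2*y*(-z - 1))/∂z = 2*y
Assembling: d(omega) = (5*z) dx ∧ dz + (2*y) dy ∧ dz.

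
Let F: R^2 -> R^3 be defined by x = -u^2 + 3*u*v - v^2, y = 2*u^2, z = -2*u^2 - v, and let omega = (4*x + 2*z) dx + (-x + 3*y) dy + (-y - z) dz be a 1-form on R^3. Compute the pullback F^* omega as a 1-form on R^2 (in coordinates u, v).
F^* omega = (44*u^3 - 60*u^2*v + 48*u*v^2 - 12*v^3 - 6*v^2) du + (-24*u^3 + 52*u^2*v - 36*u*v^2 - 6*u*v + 8*v^3 + 4*v^2 - v) dv

Using F^*(f dg) = (f ∘ F) d(g ∘ F), substitute each coordinate x_i by F_i(u, v) in f_i, and replace dx_i by d F_i = (∂F_i/∂u) du + (∂F_i/∂v) dv.
  For the x component: f_1(F) = -8*u^2 + 12*u*v - 4*v^2 - 2*v; d F_1 = (-2*u + 3*v) du + (3*u - 2*v) dv
  For the y component: f_2(F) = 7*u^2 - 3*u*v + v^2; d F_2 = (4*u) du + (0) dv
  For the z component: f_3(F) = v; d F_3 = (-4*u) du + (-1) dv
Combining and collecting du, dv coefficients:
  coeff of du: 44*u^3 - 60*u^2*v + 48*u*v^2 - 12*v^3 - 6*v^2
  coeff of dv: -24*u^3 + 52*u^2*v - 36*u*v^2 - 6*u*v + 8*v^3 + 4*v^2 - v
F^* omega = (44*u^3 - 60*u^2*v + 48*u*v^2 - 12*v^3 - 6*v^2) du + (-24*u^3 + 52*u^2*v - 36*u*v^2 - 6*u*v + 8*v^3 + 4*v^2 - v) dv.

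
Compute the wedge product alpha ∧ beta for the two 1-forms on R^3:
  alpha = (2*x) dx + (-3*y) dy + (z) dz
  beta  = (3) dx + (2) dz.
alpha ∧ beta = (4*x - 3*z) dx ∧ dz + (9*y) dx ∧ dy + (-6*y) dy ∧ dz

Distribute the wedge, using dx_i ∧ dx_j = -dx_j ∧ dx_i and dx_i ∧ dx_i = 0. For each pair (i, j) with i < j, the coefficient of dx_i ∧ dx_j in alpha ∧ beta is (alpha_i * beta_j - alpha_j * beta_i). Collecting: alpha ∧ beta = (4*x - 3*z) dx ∧ dz + (9*y) dx ∧ dy + (-6*y) dy ∧ dz.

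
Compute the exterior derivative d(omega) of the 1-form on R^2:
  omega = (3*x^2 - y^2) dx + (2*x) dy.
d(omega) = (2*y + 2) dx ∧ dy

For a 1-form omega = sum_i f_i dx_i, the exterior derivative is
  d(omega) = sum_{i < j} (∂f_j/∂x_i - ∂f_i/∂x_j) dx_i ∧ dx_j.
  coefficient of dx ∧ dy: ∂f_2/∂x - ∂f_1/∂y = ∂(2*x)/∂x - ∂(3*x^2 - y^2)/∂y = 2*y + 2
Assembling: d(omega) = (2*y + 2) dx ∧ dy.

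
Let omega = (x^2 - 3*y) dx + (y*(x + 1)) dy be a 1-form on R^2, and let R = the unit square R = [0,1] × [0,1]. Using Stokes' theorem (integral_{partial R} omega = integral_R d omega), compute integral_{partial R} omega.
integral_(partial R) omega = 7/2

Stokes: integral_partial_R omega = integral_R d omega with d omega = (∂Q/∂x - ∂P/∂y) dx ∧ dy.
  ∂Q/∂x = y
  ∂P/∂y = -3
  integrand = ∂Q/∂x - ∂P/∂y = y + 3.
Integrating over R: integral_0^1 integral_0^1 (y + 3) dx dy = 7/2.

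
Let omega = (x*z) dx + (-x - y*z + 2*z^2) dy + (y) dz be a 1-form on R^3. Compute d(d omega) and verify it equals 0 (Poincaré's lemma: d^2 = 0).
d(d omega) = 0

Step 1: d omega = sum_{i<j} (∂f_j/∂x_i - ∂f_i/∂x_j) dx_i ∧ dx_j:
  coeff of dx ∧ dy: -1
  coeff of dx ∧ dz: -x
  coeff of dy ∧ dz: y - 4*z + 1
Step 2: Apply d again to each 2-form coefficient. The only possible 3-form in R^3 is dx ∧ dy ∧ dz, with coefficient
  ∂(coeff of dy∧dz)/∂x - ∂(coeff of dx∧dz)/∂y + ∂(coeff of dx∧dy)/∂z
  = ∂/∂x (y - 4*z + 1) - ∂/∂y (-x) + ∂/∂z (-1).
Each of these terms simplifies to sums of mixed partials that cancel in pairs. The result is 0 (by equality of mixed partials for smooth functions — Schwarz / Clairaut).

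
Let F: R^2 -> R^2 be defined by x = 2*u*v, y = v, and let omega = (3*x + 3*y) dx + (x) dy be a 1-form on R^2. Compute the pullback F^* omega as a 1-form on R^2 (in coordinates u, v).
F^* omega = (v^2*(12*u + 6)) du + (4*u*v*(3*u + 2)) dv

Using F^*(f dg) = (f ∘ F) d(g ∘ F), substitute each coordinate x_i by F_i(u, v) in f_i, and replace dx_i by d F_i = (∂F_i/∂u) du + (∂F_i/∂v) dv.
  For the x component: f_1(F) = 3*v*(2*u + 1); d F_1 = (2*v) du + (2*u) dv
  For the y component: f_2(F) = 2*u*v; d F_2 = (0) du + (1) dv
Combining and collecting du, dv coefficients:
  coeff of du: v^2*(12*u + 6)
  coeff of dv: 4*u*v*(3*u + 2)
F^* omega = (v^2*(12*u + 6)) du + (4*u*v*(3*u + 2)) dv.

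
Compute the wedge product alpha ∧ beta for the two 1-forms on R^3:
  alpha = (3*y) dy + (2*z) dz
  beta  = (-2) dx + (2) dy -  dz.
alpha ∧ beta = (6*y) dx ∧ dy + (-3*y - 4*z) dy ∧ dz + (4*z) dx ∧ dz

Distribute the wedge, using dx_i ∧ dx_j = -dx_j ∧ dx_i and dx_i ∧ dx_i = 0. For each pair (i, j) with i < j, the coefficient of dx_i ∧ dx_j in alpha ∧ beta is (alpha_i * beta_j - alpha_j * beta_i). Collecting: alpha ∧ beta = (6*y) dx ∧ dy + (-3*y - 4*z) dy ∧ dz + (4*z) dx ∧ dz.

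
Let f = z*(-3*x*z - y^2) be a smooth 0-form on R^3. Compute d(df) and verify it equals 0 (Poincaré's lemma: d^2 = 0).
d(df) = 0

Step 1: df = sum_i (∂f/∂x_i) dx_i = (-3*z^2) dx + (-2*y*z) dy + (-6*x*z - y^2) dz.
Step 2: Apply d again. Using the 1-form formula, the coefficient of dx ∧ dy in d(df) is ∂^2 f/∂x ∂y - ∂^2 f/∂y ∂x = (0) - (0) = 0 (equality of mixed partials for smooth f).
Similarly for dx ∧ dz and dy ∧ dz — all coefficients vanish. So d(df) = 0.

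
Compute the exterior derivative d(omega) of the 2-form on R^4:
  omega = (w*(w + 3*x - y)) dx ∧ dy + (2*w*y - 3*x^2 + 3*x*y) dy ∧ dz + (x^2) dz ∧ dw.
d(omega) = (2*w + 3*x - y) dx ∧ dy ∧ dw + (-6*x + 3*y) dx ∧ dy ∧ dz + (2*y) dy ∧ dz ∧ dw + (2*x) dx ∧ dz ∧ dw

For a 2-form omega = sum_{i<j} g_{ij} dx_i ∧ dx_j, the exterior derivative is
  d(omega) = sum_{i<j} d(g_{ij}) ∧ dx_i ∧ dx_j = sum_{i<j, k} (∂g_{ij}/∂x_k) dx_k ∧ dx_i ∧ dx_j.
Expand each term, using dx_k ∧ dx_i ∧ dx_j = sgn(permutation) dx_{(a)} ∧ dx_{(b)} ∧ dx_{(c)} with (a < b < c) sorted:
  d(w*(w + 3*x - y)) includes (∂/∂w)(w*(w + 3*x - y)) dw = (2*w + 3*x - y) dw, which multiplied by dx ∧ dy gives (2*w + 3*x - y) dx ∧ dy ∧ dw
  d(2*w*y - 3*x^2 + 3*x*y) includes (∂/∂x)(2*w*y - 3*x^2 + 3*x*y) dx = (-6*x + 3*y) dx, which multiplied by dy ∧ dz gives (-6*x + 3*y) dx ∧ dy ∧ dz
  d(2*w*y - 3*x^2 + 3*x*y) includes (∂/∂w)(2*w*y - 3*x^2 + 3*x*y) dw = (2*y) dw, which multiplied by dy ∧ dz gives (2*y) dy ∧ dz ∧ dw
  d(x^2) includes (∂/∂x)(x^2) dx = (2*x) dx, which multiplied by dz ∧ dw gives (2*x) dx ∧ dz ∧ dw
Collecting like 3-forms: d(omega) = (2*w + 3*x - y) dx ∧ dy ∧ dw + (-6*x + 3*y) dx ∧ dy ∧ dz + (2*y) dy ∧ dz ∧ dw + (2*x) dx ∧ dz ∧ dw.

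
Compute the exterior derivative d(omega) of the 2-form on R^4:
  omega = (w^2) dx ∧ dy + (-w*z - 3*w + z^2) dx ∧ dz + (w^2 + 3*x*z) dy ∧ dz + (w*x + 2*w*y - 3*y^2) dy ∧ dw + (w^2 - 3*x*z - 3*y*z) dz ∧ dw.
d(omega) = (3*w) dx ∧ dy ∧ dw + (-4*z - 3) dx ∧ dz ∧ dw + (3*z) dx ∧ dy ∧ dz + (2*w - 3*z) dy ∧ dz ∧ dw

For a 2-form omega = sum_{i<j} g_{ij} dx_i ∧ dx_j, the exterior derivative is
  d(omega) = sum_{i<j} d(g_{ij}) ∧ dx_i ∧ dx_j = sum_{i<j, k} (∂g_{ij}/∂x_k) dx_k ∧ dx_i ∧ dx_j.
Expand each term, using dx_k ∧ dx_i ∧ dx_j = sgn(permutation) dx_{(a)} ∧ dx_{(b)} ∧ dx_{(c)} with (a < b < c) sorted:
  d(w^2) includes (∂/∂w)(w^2) dw = (2*w) dw, which multiplied by dx ∧ dy gives (2*w) dx ∧ dy ∧ dw
  d(-w*z - 3*w + z^2) includes (∂/∂w)(-w*z - 3*w + z^2) dw = (-z - 3) dw, which multiplied by dx ∧ dz gives (-z - 3) dx ∧ dz ∧ dw
  d(w^2 + 3*x*z) includes (∂/∂x)(w^2 + 3*x*z) dx = (3*z) dx, which multiplied by dy ∧ dz gives (3*z) dx ∧ dy ∧ dz
  d(w^2 + 3*x*z) includes (∂/∂w)(w^2 + 3*x*z) dw = (2*w) dw, which multiplied by dy ∧ dz gives (2*w) dy ∧ dz ∧ dw
  d(w*x + 2*w*y - 3*y^2) includes (∂/∂x)(w*x + 2*w*y - 3*y^2) dx = (w) dx, which multiplied by dy ∧ dw gives (w) dx ∧ dy ∧ dw
  d(w^2 - 3*x*z - 3*y*z) includes (∂/∂x)(w^2 - 3*x*z - 3*y*z) dx = (-3*z) dx, which multiplied by dz ∧ dw gives (-3*z) dx ∧ dz ∧ dw
  d(w^2 - 3*x*z - 3*y*z) includes (∂/∂y)(w^2 - 3*x*z - 3*y*z) dy = (-3*z) dy, which multiplied by dz ∧ dw gives (-3*z) dy ∧ dz ∧ dw
Collecting like 3-forms: d(omega) = (3*w) dx ∧ dy ∧ dw + (-4*z - 3) dx ∧ dz ∧ dw + (3*z) dx ∧ dy ∧ dz + (2*w - 3*z) dy ∧ dz ∧ dw.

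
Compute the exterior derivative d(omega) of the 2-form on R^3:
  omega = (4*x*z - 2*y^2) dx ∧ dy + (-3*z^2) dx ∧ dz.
d(omega) = (4*x) dx ∧ dy ∧ dz

For a 2-form omega = sum_{i<j} g_{ij} dx_i ∧ dx_j, the exterior derivative is
  d(omega) = sum_{i<j} d(g_{ij}) ∧ dx_i ∧ dx_j = sum_{i<j, k} (∂g_{ij}/∂x_k) dx_k ∧ dx_i ∧ dx_j.
Expand each term, using dx_k ∧ dx_i ∧ dx_j = sgn(permutation) dx_{(a)} ∧ dx_{(b)} ∧ dx_{(c)} with (a < b < c) sorted:
  d(4*x*z - 2*y^2) includes (∂/∂z)(4*x*z - 2*y^2) dz = (4*x) dz, which multiplied by dx ∧ dy gives (4*x) dx ∧ dy ∧ dz
Collecting like 3-forms: d(omega) = (4*x) dx ∧ dy ∧ dz.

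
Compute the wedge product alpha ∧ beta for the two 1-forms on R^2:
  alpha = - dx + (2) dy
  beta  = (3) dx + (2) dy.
alpha ∧ beta = (-8) dx ∧ dy

Distribute the wedge, using dx_i ∧ dx_j = -dx_j ∧ dx_i and dx_i ∧ dx_i = 0. For each pair (i, j) with i < j, the coefficient of dx_i ∧ dx_j in alpha ∧ beta is (alpha_i * beta_j - alpha_j * beta_i). Collecting: alpha ∧ beta = (-8) dx ∧ dy.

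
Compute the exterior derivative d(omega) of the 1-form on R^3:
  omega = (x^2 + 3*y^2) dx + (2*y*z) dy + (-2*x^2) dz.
d(omega) = (-6*y) dx ∧ dy + (-4*x) dx ∧ dz + (-2*y) dy ∧ dz

For a 1-form omega = sum_i f_i dx_i, the exterior derivative is
  d(omega) = sum_{i < j} (∂f_j/∂x_i - ∂f_i/∂x_j) dx_i ∧ dx_j.
  coefficient of dx ∧ dy: ∂f_2/∂x - ∂f_1/∂y = ∂(2*y*z)/∂x - ∂(x^2 + 3*y^2)/∂y = -6*y
  coefficient of dx ∧ dz: ∂f_3/∂x - ∂f_1/∂z = ∂(-2*x^2)/∂x - ∂(x^2 + 3*y^2)/∂z = -4*x
  coefficient of dy ∧ dz: ∂f_3/∂y - ∂f_2/∂z = ∂(-2*x^2)/∂y - ∂(2*y*z)/∂z = -2*y
Assembling: d(omega) = (-6*y) dx ∧ dy + (-4*x) dx ∧ dz + (-2*y) dy ∧ dz.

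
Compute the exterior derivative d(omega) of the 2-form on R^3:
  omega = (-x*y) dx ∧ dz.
d(omega) = (x) dx ∧ dy ∧ dz

For a 2-form omega = sum_{i<j} g_{ij} dx_i ∧ dx_j, the exterior derivative is
  d(omega) = sum_{i<j} d(g_{ij}) ∧ dx_i ∧ dx_j = sum_{i<j, k} (∂g_{ij}/∂x_k) dx_k ∧ dx_i ∧ dx_j.
Expand each term, using dx_k ∧ dx_i ∧ dx_j = sgn(permutation) dx_{(a)} ∧ dx_{(b)} ∧ dx_{(c)} with (a < b < c) sorted:
  d(-x*y) includes (∂/∂y)(-x*y) dy = (-x) dy, which multiplied by dx ∧ dz gives (x) dx ∧ dy ∧ dz
Collecting like 3-forms: d(omega) = (x) dx ∧ dy ∧ dz.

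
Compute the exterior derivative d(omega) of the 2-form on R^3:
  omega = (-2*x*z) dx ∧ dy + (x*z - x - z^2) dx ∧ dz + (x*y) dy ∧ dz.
d(omega) = (-2*x + y) dx ∧ dy ∧ dz

For a 2-form omega = sum_{i<j} g_{ij} dx_i ∧ dx_j, the exterior derivative is
  d(omega) = sum_{i<j} d(g_{ij}) ∧ dx_i ∧ dx_j = sum_{i<j, k} (∂g_{ij}/∂x_k) dx_k ∧ dx_i ∧ dx_j.
Expand each term, using dx_k ∧ dx_i ∧ dx_j = sgn(permutation) dx_{(a)} ∧ dx_{(b)} ∧ dx_{(c)} with (a < b < c) sorted:
  d(-2*x*z) includes (∂/∂z)(-2*x*z) dz = (-2*x) dz, which multiplied by dx ∧ dy gives (-2*x) dx ∧ dy ∧ dz
  d(x*y) includes (∂/∂x)(x*y) dx = (y) dx, which multiplied by dy ∧ dz gives (y) dx ∧ dy ∧ dz
Collecting like 3-forms: d(omega) = (-2*x + y) dx ∧ dy ∧ dz.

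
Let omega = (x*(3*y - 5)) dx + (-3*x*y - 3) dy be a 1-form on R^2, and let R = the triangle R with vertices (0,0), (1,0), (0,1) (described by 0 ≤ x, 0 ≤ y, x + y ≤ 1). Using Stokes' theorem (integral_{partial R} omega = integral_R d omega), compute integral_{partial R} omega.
integral_(partial R) omega = -1

Stokes: integral_partial_R omega = integral_R d omega with d omega = (∂Q/∂x - ∂P/∂y) dx ∧ dy.
  ∂Q/∂x = -3*y
  ∂P/∂y = 3*x
  integrand = ∂Q/∂x - ∂P/∂y = -3*x - 3*y.
Integrating over R: integral_0^1 integral_0^{1-x} (-3*x - 3*y) dy dx = -1.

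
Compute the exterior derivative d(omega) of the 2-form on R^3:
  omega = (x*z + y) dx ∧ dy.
d(omega) = (x) dx ∧ dy ∧ dz

For a 2-form omega = sum_{i<j} g_{ij} dx_i ∧ dx_j, the exterior derivative is
  d(omega) = sum_{i<j} d(g_{ij}) ∧ dx_i ∧ dx_j = sum_{i<j, k} (∂g_{ij}/∂x_k) dx_k ∧ dx_i ∧ dx_j.
Expand each term, using dx_k ∧ dx_i ∧ dx_j = sgn(permutation) dx_{(a)} ∧ dx_{(b)} ∧ dx_{(c)} with (a < b < c) sorted:
  d(x*z + y) includes (∂/∂z)(x*z + y) dz = (x) dz, which multiplied by dx ∧ dy gives (x) dx ∧ dy ∧ dz
Collecting like 3-forms: d(omega) = (x) dx ∧ dy ∧ dz.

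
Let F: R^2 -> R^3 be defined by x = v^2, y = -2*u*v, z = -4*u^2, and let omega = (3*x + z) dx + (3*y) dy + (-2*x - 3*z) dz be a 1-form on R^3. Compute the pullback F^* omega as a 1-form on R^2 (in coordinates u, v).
F^* omega = (-96*u^3 + 28*u*v^2) du + (4*u^2*v + 6*v^3) dv

Using F^*(f dg) = (f ∘ F) d(g ∘ F), substitute each coordinate x_i by F_i(u, v) in f_i, and replace dx_i by d F_i = (∂F_i/∂u) du + (∂F_i/∂v) dv.
  For the x component: f_1(F) = -4*u^2 + 3*v^2; d F_1 = (0) du + (2*v) dv
  For the y component: f_2(F) = -6*u*v; d F_2 = (-2*v) du + (-2*u) dv
  For the z component: f_3(F) = 12*u^2 - 2*v^2; d F_3 = (-8*u) du + (0) dv
Combining and collecting du, dv coefficients:
  coeff of du: -96*u^3 + 28*u*v^2
  coeff of dv: 4*u^2*v + 6*v^3
F^* omega = (-96*u^3 + 28*u*v^2) du + (4*u^2*v + 6*v^3) dv.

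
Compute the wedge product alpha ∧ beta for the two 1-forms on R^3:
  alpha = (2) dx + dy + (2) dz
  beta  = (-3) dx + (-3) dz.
alpha ∧ beta = (3) dx ∧ dy + (-3) dy ∧ dz

Distribute the wedge, using dx_i ∧ dx_j = -dx_j ∧ dx_i and dx_i ∧ dx_i = 0. For each pair (i, j) with i < j, the coefficient of dx_i ∧ dx_j in alpha ∧ beta is (alpha_i * beta_j - alpha_j * beta_i). Collecting: alpha ∧ beta = (3) dx ∧ dy + (-3) dy ∧ dz.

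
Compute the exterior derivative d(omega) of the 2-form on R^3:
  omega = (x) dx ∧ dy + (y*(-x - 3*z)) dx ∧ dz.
d(omega) = (x + 3*z) dx ∧ dy ∧ dz

For a 2-form omega = sum_{i<j} g_{ij} dx_i ∧ dx_j, the exterior derivative is
  d(omega) = sum_{i<j} d(g_{ij}) ∧ dx_i ∧ dx_j = sum_{i<j, k} (∂g_{ij}/∂x_k) dx_k ∧ dx_i ∧ dx_j.
Expand each term, using dx_k ∧ dx_i ∧ dx_j = sgn(permutation) dx_{(a)} ∧ dx_{(b)} ∧ dx_{(c)} with (a < b < c) sorted:
  d(y*(-x - 3*z)) includes (∂/∂y)(y*(-x - 3*z)) dy = (-x - 3*z) dy, which multiplied by dx ∧ dz gives (x + 3*z) dx ∧ dy ∧ dz
Collecting like 3-forms: d(omega) = (x + 3*z) dx ∧ dy ∧ dz.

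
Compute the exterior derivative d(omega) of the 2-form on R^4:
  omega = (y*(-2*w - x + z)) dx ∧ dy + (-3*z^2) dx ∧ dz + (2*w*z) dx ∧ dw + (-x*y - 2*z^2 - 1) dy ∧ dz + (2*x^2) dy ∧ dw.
d(omega) = (4*x - 2*y) dx ∧ dy ∧ dw + (-2*w) dx ∧ dz ∧ dw

For a 2-form omega = sum_{i<j} g_{ij} dx_i ∧ dx_j, the exterior derivative is
  d(omega) = sum_{i<j} d(g_{ij}) ∧ dx_i ∧ dx_j = sum_{i<j, k} (∂g_{ij}/∂x_k) dx_k ∧ dx_i ∧ dx_j.
Expand each term, using dx_k ∧ dx_i ∧ dx_j = sgn(permutation) dx_{(a)} ∧ dx_{(b)} ∧ dx_{(c)} with (a < b < c) sorted:
  d(y*(-2*w - x + z)) includes (∂/∂z)(y*(-2*w - x + z)) dz = (y) dz, which multiplied by dx ∧ dy gives (y) dx ∧ dy ∧ dz
  d(y*(-2*w - x + z)) includes (∂/∂w)(y*(-2*w - x + z)) dw = (-2*y) dw, which multiplied by dx ∧ dy gives (-2*y) dx ∧ dy ∧ dw
  d(2*w*z) includes (∂/∂z)(2*w*z) dz = (2*w) dz, which multiplied by dx ∧ dw gives (-2*w) dx ∧ dz ∧ dw
  d(-x*y - 2*z^2 - 1) includes (∂/∂x)(-x*y - 2*z^2 - 1) dx = (-y) dx, which multiplied by dy ∧ dz gives (-y) dx ∧ dy ∧ dz
  d(2*x^2) includes (∂/∂x)(2*x^2) dx = (4*x) dx, which multiplied by dy ∧ dw gives (4*x) dx ∧ dy ∧ dw
Collecting like 3-forms: d(omega) = (4*x - 2*y) dx ∧ dy ∧ dw + (-2*w) dx ∧ dz ∧ dw.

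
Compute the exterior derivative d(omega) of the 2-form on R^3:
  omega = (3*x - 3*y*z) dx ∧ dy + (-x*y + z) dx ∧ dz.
d(omega) = (x - 3*y) dx ∧ dy ∧ dz

For a 2-form omega = sum_{i<j} g_{ij} dx_i ∧ dx_j, the exterior derivative is
  d(omega) = sum_{i<j} d(g_{ij}) ∧ dx_i ∧ dx_j = sum_{i<j, k} (∂g_{ij}/∂x_k) dx_k ∧ dx_i ∧ dx_j.
Expand each term, using dx_k ∧ dx_i ∧ dx_j = sgn(permutation) dx_{(a)} ∧ dx_{(b)} ∧ dx_{(c)} with (a < b < c) sorted:
  d(3*x - 3*y*z) includes (∂/∂z)(3*x - 3*y*z) dz = (-3*y) dz, which multiplied by dx ∧ dy gives (-3*y) dx ∧ dy ∧ dz
  d(-x*y + z) includes (∂/∂y)(-x*y + z) dy = (-x) dy, which multiplied by dx ∧ dz gives (x) dx ∧ dy ∧ dz
Collecting like 3-forms: d(omega) = (x - 3*y) dx ∧ dy ∧ dz.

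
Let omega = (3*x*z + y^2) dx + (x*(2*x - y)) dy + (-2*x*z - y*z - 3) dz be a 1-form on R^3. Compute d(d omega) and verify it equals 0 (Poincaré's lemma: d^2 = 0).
d(d omega) = 0

Step 1: d omega = sum_{i<j} (∂f_j/∂x_i - ∂f_i/∂x_j) dx_i ∧ dx_j:
  coeff of dx ∧ dy: 4*x - 3*y
  coeff of dx ∧ dz: -3*x - 2*z
  coeff of dy ∧ dz: -z
Step 2: Apply d again to each 2-form coefficient. The only possible 3-form in R^3 is dx ∧ dy ∧ dz, with coefficient
  ∂(coeff of dy∧dz)/∂x - ∂(coeff of dx∧dz)/∂y + ∂(coeff of dx∧dy)/∂z
  = ∂/∂x (-z) - ∂/∂y (-3*x - 2*z) + ∂/∂z (4*x - 3*y).
Each of these terms simplifies to sums of mixed partials that cancel in pairs. The result is 0 (by equality of mixed partials for smooth functions — Schwarz / Clairaut).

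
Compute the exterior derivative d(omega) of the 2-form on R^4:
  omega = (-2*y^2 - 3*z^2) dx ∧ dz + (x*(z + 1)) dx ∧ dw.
d(omega) = (4*y) dx ∧ dy ∧ dz + (-x) dx ∧ dz ∧ dw

For a 2-form omega = sum_{i<j} g_{ij} dx_i ∧ dx_j, the exterior derivative is
  d(omega) = sum_{i<j} d(g_{ij}) ∧ dx_i ∧ dx_j = sum_{i<j, k} (∂g_{ij}/∂x_k) dx_k ∧ dx_i ∧ dx_j.
Expand each term, using dx_k ∧ dx_i ∧ dx_j = sgn(permutation) dx_{(a)} ∧ dx_{(b)} ∧ dx_{(c)} with (a < b < c) sorted:
  d(-2*y^2 - 3*z^2) includes (∂/∂y)(-2*y^2 - 3*z^2) dy = (-4*y) dy, which multiplied by dx ∧ dz gives (4*y) dx ∧ dy ∧ dz
  d(x*(z + 1)) includes (∂/∂z)(x*(z + 1)) dz = (x) dz, which multiplied by dx ∧ dw gives (-x) dx ∧ dz ∧ dw
Collecting like 3-forms: d(omega) = (4*y) dx ∧ dy ∧ dz + (-x) dx ∧ dz ∧ dw.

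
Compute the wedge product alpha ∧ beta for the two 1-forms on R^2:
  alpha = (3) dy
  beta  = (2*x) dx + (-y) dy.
alpha ∧ beta = (-6*x) dx ∧ dy

Distribute the wedge, using dx_i ∧ dx_j = -dx_j ∧ dx_i and dx_i ∧ dx_i = 0. For each pair (i, j) with i < j, the coefficient of dx_i ∧ dx_j in alpha ∧ beta is (alpha_i * beta_j - alpha_j * beta_i). Collecting: alpha ∧ beta = (-6*x) dx ∧ dy.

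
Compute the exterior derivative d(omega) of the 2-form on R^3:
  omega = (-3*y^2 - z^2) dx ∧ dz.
d(omega) = (6*y) dx ∧ dy ∧ dz

For a 2-form omega = sum_{i<j} g_{ij} dx_i ∧ dx_j, the exterior derivative is
  d(omega) = sum_{i<j} d(g_{ij}) ∧ dx_i ∧ dx_j = sum_{i<j, k} (∂g_{ij}/∂x_k) dx_k ∧ dx_i ∧ dx_j.
Expand each term, using dx_k ∧ dx_i ∧ dx_j = sgn(permutation) dx_{(a)} ∧ dx_{(b)} ∧ dx_{(c)} with (a < b < c) sorted:
  d(-3*y^2 - z^2) includes (∂/∂y)(-3*y^2 - z^2) dy = (-6*y) dy, which multiplied by dx ∧ dz gives (6*y) dx ∧ dy ∧ dz
Collecting like 3-forms: d(omega) = (6*y) dx ∧ dy ∧ dz.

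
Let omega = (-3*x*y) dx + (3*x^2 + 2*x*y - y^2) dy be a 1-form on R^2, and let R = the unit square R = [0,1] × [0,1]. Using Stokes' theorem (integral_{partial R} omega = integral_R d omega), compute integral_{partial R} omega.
integral_(partial R) omega = 11/2

Stokes: integral_partial_R omega = integral_R d omega with d omega = (∂Q/∂x - ∂P/∂y) dx ∧ dy.
  ∂Q/∂x = 6*x + 2*y
  ∂P/∂y = -3*x
  integrand = ∂Q/∂x - ∂P/∂y = 9*x + 2*y.
Integrating over R: integral_0^1 integral_0^1 (9*x + 2*y) dx dy = 11/2.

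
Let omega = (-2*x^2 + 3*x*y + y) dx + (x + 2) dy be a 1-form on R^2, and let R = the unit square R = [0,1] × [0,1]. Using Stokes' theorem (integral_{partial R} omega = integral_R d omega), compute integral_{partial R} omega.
integral_(partial R) omega = -3/2

Stokes: integral_partial_R omega = integral_R d omega with d omega = (∂Q/∂x - ∂P/∂y) dx ∧ dy.
  ∂Q/∂x = 1
  ∂P/∂y = 3*x + 1
  integrand = ∂Q/∂x - ∂P/∂y = -3*x.
Integrating over R: integral_0^1 integral_0^1 (-3*x) dx dy = -3/2.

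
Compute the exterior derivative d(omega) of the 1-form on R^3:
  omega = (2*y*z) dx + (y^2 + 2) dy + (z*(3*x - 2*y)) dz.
d(omega) = (-2*z) dx ∧ dy + (-2*y + 3*z) dx ∧ dz + (-2*z) dy ∧ dz

For a 1-form omega = sum_i f_i dx_i, the exterior derivative is
  d(omega) = sum_{i < j} (∂f_j/∂x_i - ∂f_i/∂x_j) dx_i ∧ dx_j.
  coefficient of dx ∧ dy: ∂f_2/∂x - ∂f_1/∂y = ∂(y^2 + 2)/∂x - ∂(2*y*z)/∂y = -2*z
  coefficient of dx ∧ dz: ∂f_3/∂x - ∂f_1/∂z = ∂(z*(3*x - 2*y))/∂x - ∂(2*y*z)/∂z = -2*y + 3*z
  coefficient of dy ∧ dz: ∂f_3/∂y - ∂f_2/∂z = ∂(z*(3*x - 2*y))/∂y - ∂(y^2 + 2)/∂z = -2*z
Assembling: d(omega) = (-2*z) dx ∧ dy + (-2*y + 3*z) dx ∧ dz + (-2*z) dy ∧ dz.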